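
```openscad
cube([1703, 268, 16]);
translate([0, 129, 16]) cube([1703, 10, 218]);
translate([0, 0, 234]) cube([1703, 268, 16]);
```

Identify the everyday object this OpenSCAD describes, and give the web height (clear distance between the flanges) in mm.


An I-beam. The web height is 218 mm.

Two wide flanges with a thin centred web — an I-beam. Overall 250 mm minus two 16 mm flanges gives a web of 250 − 2·16 = 218 mm.


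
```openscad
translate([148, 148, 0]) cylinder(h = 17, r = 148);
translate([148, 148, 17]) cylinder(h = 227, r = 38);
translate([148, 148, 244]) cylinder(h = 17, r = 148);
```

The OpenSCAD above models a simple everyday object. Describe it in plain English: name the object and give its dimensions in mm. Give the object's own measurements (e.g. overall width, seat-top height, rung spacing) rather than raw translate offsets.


A spool: two coaxial disc flanges of radius 148 mm and thickness 17 mm, joined by a core cylinder of radius 38 mm and height 227 mm. The lower flange rests on z = 0 and the three cylinders share a vertical axis.


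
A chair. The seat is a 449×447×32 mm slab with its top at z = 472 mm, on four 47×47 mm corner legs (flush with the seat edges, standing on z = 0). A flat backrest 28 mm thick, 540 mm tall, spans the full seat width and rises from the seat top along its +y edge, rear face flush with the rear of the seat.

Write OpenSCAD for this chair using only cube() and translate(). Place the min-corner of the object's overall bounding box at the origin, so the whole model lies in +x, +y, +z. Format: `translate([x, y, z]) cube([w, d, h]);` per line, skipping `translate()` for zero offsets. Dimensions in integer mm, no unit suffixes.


// leg_h = 472 - 32 = 440
translate([0, 0, 440]) cube([449, 447, 32]);
cube([47, 47, 440]);
translate([402, 0, 0]) cube([47, 47, 440]);
translate([0, 400, 0]) cube([47, 47, 440]);
translate([402, 400, 0]) cube([47, 47, 440]);
translate([0, 419, 472]) cube([449, 28, 540]);


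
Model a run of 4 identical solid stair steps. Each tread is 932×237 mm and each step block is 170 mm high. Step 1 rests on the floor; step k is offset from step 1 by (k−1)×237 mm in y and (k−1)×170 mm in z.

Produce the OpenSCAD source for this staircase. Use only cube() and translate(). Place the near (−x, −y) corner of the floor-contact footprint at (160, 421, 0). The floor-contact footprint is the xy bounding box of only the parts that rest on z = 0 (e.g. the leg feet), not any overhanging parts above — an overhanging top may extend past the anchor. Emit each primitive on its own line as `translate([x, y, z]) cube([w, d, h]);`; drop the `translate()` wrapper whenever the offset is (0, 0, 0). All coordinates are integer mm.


translate([160, 421, 0]) cube([932, 237, 170]);
translate([160, 658, 170]) cube([932, 237, 170]);
translate([160, 895, 340]) cube([932, 237, 170]);
translate([160, 1132, 510]) cube([932, 237, 170]);


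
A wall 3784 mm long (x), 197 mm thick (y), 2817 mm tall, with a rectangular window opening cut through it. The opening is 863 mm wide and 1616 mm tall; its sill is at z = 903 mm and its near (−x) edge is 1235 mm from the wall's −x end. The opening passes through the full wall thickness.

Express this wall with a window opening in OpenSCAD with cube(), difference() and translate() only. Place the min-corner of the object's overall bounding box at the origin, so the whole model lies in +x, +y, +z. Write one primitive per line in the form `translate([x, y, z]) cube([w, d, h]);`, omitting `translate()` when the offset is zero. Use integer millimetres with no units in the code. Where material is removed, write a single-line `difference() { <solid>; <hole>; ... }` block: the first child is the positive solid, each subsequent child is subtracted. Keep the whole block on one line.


difference() { cube([3784, 197, 2817]); translate([1235, 0, 903]) cube([863, 197, 1616]); }


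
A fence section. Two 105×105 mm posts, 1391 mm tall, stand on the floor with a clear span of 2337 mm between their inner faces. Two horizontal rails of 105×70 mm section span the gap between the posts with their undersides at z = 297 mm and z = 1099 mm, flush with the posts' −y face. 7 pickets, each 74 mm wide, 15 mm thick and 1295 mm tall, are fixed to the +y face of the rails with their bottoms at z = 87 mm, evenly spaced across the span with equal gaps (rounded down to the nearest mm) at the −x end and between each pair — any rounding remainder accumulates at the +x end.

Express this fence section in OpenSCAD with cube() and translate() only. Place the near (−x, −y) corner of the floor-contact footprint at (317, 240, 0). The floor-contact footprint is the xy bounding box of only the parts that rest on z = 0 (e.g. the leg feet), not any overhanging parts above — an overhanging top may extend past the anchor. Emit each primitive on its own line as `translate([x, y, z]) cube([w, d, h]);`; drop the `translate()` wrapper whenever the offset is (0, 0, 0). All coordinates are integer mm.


translate([317, 240, 0]) cube([105, 105, 1391]);
translate([2759, 240, 0]) cube([105, 105, 1391]);
translate([422, 240, 297]) cube([2337, 105, 70]);
translate([422, 240, 1099]) cube([2337, 105, 70]);
translate([649, 345, 87]) cube([74, 15, 1295]);
translate([950, 345, 87]) cube([74, 15, 1295]);
translate([1251, 345, 87]) cube([74, 15, 1295]);
translate([1552, 345, 87]) cube([74, 15, 1295]);
translate([1853, 345, 87]) cube([74, 15, 1295]);
translate([2154, 345, 87]) cube([74, 15, 1295]);
translate([2455, 345, 87]) cube([74, 15, 1295]);


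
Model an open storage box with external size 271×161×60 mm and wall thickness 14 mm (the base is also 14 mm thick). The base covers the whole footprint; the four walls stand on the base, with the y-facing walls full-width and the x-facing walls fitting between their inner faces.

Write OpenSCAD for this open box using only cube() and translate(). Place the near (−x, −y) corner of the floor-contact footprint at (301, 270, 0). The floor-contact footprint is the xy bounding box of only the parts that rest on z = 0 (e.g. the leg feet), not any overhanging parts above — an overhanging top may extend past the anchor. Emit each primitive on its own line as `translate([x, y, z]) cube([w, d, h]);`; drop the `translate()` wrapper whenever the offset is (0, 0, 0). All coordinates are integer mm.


translate([301, 270, 0]) cube([271, 161, 14]);
translate([301, 270, 14]) cube([271, 14, 46]);
translate([301, 417, 14]) cube([271, 14, 46]);
translate([301, 284, 14]) cube([14, 133, 46]);
translate([558, 284, 14]) cube([14, 133, 46]);


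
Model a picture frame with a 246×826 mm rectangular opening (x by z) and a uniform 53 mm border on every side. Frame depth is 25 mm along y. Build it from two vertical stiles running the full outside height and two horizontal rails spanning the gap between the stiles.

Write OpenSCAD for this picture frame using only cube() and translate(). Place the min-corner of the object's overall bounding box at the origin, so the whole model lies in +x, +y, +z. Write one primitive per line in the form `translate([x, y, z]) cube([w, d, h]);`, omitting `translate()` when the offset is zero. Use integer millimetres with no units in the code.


cube([53, 25, 932]);
translate([299, 0, 0]) cube([53, 25, 932]);
translate([53, 0, 0]) cube([246, 25, 53]);
translate([53, 0, 879]) cube([246, 25, 53]);


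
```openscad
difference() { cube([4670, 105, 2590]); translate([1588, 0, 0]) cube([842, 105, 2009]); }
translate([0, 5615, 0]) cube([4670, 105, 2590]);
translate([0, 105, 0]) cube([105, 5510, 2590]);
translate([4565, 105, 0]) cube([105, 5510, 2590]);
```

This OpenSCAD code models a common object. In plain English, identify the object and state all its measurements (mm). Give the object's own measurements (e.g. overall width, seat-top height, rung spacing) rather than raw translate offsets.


A single room: four walls, each 2590 mm tall and 105 mm thick, enclosing an outside footprint 4670×5720 mm (x × y), no floor or roof. The front and back walls (−y and +y sides) run the full x-width; the side walls fit between their inner faces. A door opening 842 mm wide and 2009 mm tall is cut through the front wall from the floor up, its −x edge 1588 mm from the wall's −x end.


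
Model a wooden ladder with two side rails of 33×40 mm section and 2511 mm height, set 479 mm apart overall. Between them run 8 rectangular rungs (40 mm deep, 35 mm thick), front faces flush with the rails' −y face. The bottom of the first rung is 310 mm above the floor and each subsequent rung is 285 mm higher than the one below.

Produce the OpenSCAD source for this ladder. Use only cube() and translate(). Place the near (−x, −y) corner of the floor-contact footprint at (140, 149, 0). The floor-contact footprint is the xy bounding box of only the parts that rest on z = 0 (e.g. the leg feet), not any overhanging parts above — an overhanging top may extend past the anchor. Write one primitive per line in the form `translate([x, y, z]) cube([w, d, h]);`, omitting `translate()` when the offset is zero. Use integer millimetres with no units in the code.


// rung span = 479 - 2*33 = 413
// rung[k] z = 310 + k*285
translate([140, 149, 0]) cube([33, 40, 2511]);
translate([586, 149, 0]) cube([33, 40, 2511]);
translate([173, 149, 310]) cube([413, 40, 35]);
translate([173, 149, 595]) cube([413, 40, 35]);
translate([173, 149, 880]) cube([413, 40, 35]);
translate([173, 149, 1165]) cube([413, 40, 35]);
translate([173, 149, 1450]) cube([413, 40, 35]);
translate([173, 149, 1735]) cube([413, 40, 35]);
translate([173, 149, 2020]) cube([413, 40, 35]);
translate([173, 149, 2305]) cube([413, 40, 35]);


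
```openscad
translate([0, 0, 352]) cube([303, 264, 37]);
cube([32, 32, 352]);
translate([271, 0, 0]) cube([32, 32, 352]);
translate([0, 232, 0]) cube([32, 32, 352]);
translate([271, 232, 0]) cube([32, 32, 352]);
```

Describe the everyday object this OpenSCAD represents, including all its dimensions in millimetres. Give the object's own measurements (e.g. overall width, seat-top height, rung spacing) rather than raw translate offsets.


A simple wooden stool: a rectangular seat 303 mm (x) by 264 mm (y), 37 mm thick, top face at z = 389 mm, on four square legs, each 32×32 mm in cross-section. The legs rest on z = 0, each flush with a corner of the seat.


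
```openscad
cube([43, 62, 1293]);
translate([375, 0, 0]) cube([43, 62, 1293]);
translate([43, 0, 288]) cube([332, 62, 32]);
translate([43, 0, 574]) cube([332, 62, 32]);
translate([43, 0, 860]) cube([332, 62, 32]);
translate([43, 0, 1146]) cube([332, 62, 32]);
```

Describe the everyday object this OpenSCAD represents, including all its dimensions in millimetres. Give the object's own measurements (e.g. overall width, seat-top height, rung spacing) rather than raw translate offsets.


A straight ladder. Two 43×62 mm vertical rails, 1293 mm tall, stand 418 mm apart (outside-to-outside) with their front faces coplanar on the −y side. 4 rungs, each 62 mm deep and 32 mm tall, span between the inner faces of the rails, front faces flush with the rails. The lowest rung's underside is at z = 288 mm and rungs are spaced 286 mm apart (underside to underside).


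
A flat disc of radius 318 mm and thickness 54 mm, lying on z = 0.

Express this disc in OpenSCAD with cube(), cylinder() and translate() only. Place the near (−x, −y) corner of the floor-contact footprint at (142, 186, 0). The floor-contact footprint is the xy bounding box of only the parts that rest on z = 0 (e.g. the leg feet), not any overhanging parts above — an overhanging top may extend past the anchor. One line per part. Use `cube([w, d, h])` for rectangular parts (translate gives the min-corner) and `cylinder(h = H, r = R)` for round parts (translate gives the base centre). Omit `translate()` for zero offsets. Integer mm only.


translate([460, 504, 0]) cylinder(h = 54, r = 318);


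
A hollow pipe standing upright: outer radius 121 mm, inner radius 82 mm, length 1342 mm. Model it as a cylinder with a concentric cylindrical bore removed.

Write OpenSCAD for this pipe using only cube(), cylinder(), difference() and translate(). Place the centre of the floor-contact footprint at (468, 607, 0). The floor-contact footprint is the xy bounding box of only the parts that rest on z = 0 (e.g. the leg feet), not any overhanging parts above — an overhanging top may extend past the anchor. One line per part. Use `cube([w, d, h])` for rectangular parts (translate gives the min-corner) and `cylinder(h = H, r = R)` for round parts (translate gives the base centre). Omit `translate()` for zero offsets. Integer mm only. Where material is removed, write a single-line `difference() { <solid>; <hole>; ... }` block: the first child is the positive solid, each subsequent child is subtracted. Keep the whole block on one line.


difference() { translate([468, 607, 0]) cylinder(h = 1342, r = 121); translate([468, 607, 0]) cylinder(h = 1342, r = 82); }


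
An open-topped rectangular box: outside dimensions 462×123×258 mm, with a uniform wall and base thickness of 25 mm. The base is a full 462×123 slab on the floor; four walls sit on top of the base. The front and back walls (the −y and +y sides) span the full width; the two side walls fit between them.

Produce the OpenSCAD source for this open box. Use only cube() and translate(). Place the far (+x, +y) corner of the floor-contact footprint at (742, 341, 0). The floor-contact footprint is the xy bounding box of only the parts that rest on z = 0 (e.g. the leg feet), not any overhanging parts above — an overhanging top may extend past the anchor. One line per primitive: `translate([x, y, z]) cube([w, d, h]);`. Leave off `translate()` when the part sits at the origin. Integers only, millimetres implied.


translate([280, 218, 0]) cube([462, 123, 25]);
translate([280, 218, 25]) cube([462, 25, 233]);
translate([280, 316, 25]) cube([462, 25, 233]);
translate([280, 243, 25]) cube([25, 73, 233]);
translate([717, 243, 25]) cube([25, 73, 233]);


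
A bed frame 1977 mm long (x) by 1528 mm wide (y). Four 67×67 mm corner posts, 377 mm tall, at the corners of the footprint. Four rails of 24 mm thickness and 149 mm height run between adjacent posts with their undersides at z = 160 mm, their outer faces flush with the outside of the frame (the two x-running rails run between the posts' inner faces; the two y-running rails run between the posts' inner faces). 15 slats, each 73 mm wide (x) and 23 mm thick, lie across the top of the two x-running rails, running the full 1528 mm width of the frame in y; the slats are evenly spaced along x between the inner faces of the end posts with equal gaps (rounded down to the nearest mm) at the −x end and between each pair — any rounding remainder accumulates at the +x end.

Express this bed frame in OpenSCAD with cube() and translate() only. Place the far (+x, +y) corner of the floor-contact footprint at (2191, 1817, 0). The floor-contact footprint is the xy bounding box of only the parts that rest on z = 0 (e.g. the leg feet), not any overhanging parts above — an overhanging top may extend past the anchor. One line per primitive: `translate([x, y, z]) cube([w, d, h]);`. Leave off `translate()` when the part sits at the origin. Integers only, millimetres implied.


translate([214, 289, 0]) cube([67, 67, 377]);
translate([214, 1750, 0]) cube([67, 67, 377]);
translate([2124, 289, 0]) cube([67, 67, 377]);
translate([2124, 1750, 0]) cube([67, 67, 377]);
translate([281, 289, 160]) cube([1843, 24, 149]);
translate([281, 1793, 160]) cube([1843, 24, 149]);
translate([214, 356, 160]) cube([24, 1394, 149]);
translate([2167, 356, 160]) cube([24, 1394, 149]);
translate([327, 289, 309]) cube([73, 1528, 23]);
translate([446, 289, 309]) cube([73, 1528, 23]);
translate([565, 289, 309]) cube([73, 1528, 23]);
translate([684, 289, 309]) cube([73, 1528, 23]);
translate([803, 289, 309]) cube([73, 1528, 23]);
translate([922, 289, 309]) cube([73, 1528, 23]);
translate([1041, 289, 309]) cube([73, 1528, 23]);
translate([1160, 289, 309]) cube([73, 1528, 23]);
translate([1279, 289, 309]) cube([73, 1528, 23]);
translate([1398, 289, 309]) cube([73, 1528, 23]);
translate([1517, 289, 309]) cube([73, 1528, 23]);
translate([1636, 289, 309]) cube([73, 1528, 23]);
translate([1755, 289, 309]) cube([73, 1528, 23]);
translate([1874, 289, 309]) cube([73, 1528, 23]);
translate([1993, 289, 309]) cube([73, 1528, 23]);


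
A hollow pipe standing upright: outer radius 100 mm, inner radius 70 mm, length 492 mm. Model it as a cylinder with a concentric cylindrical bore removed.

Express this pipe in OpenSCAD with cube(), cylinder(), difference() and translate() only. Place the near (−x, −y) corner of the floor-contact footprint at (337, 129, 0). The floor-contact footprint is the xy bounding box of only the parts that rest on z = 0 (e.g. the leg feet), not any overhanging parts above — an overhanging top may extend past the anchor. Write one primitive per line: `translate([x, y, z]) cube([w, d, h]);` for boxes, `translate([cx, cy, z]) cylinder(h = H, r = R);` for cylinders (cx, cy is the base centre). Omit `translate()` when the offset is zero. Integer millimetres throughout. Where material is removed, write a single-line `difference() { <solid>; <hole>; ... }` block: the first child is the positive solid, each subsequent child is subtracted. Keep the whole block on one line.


difference() { translate([437, 229, 0]) cylinder(h = 492, r = 100); translate([437, 229, 0]) cylinder(h = 492, r = 70); }


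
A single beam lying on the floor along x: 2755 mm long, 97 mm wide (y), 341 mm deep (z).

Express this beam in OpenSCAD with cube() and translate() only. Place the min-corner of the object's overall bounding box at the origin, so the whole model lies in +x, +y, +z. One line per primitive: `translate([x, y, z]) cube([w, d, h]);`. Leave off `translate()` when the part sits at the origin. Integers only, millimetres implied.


cube([2755, 97, 341]);


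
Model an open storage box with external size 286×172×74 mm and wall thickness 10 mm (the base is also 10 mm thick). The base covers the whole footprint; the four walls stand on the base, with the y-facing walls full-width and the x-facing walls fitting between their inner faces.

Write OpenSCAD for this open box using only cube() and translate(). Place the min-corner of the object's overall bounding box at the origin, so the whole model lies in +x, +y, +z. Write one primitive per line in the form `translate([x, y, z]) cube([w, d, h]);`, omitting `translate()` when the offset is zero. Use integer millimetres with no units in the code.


cube([286, 172, 10]);
translate([0, 0, 10]) cube([286, 10, 64]);
translate([0, 162, 10]) cube([286, 10, 64]);
translate([0, 10, 10]) cube([10, 152, 64]);
translate([276, 10, 10]) cube([10, 152, 64]);


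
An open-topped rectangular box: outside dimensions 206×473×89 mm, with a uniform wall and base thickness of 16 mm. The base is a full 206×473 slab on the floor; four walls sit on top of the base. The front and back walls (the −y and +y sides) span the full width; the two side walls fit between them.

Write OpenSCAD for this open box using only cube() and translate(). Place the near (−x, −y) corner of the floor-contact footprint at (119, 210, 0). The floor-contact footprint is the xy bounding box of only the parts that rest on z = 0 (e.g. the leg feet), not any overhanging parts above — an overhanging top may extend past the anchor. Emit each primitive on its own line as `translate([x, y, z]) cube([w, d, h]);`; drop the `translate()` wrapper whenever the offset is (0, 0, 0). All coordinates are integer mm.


translate([119, 210, 0]) cube([206, 473, 16]);
translate([119, 210, 16]) cube([206, 16, 73]);
translate([119, 667, 16]) cube([206, 16, 73]);
translate([119, 226, 16]) cube([16, 441, 73]);
translate([309, 226, 16]) cube([16, 441, 73]);


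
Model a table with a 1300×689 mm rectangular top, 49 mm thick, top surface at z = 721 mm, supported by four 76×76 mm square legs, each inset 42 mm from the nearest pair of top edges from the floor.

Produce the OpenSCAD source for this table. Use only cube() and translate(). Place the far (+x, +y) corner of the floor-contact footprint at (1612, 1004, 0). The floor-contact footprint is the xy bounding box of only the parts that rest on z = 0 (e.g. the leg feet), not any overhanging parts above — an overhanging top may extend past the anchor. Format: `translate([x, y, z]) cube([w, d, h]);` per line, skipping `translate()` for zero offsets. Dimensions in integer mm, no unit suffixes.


translate([354, 357, 672]) cube([1300, 689, 49]);
translate([396, 399, 0]) cube([76, 76, 672]);
translate([1536, 399, 0]) cube([76, 76, 672]);
translate([396, 928, 0]) cube([76, 76, 672]);
translate([1536, 928, 0]) cube([76, 76, 672]);


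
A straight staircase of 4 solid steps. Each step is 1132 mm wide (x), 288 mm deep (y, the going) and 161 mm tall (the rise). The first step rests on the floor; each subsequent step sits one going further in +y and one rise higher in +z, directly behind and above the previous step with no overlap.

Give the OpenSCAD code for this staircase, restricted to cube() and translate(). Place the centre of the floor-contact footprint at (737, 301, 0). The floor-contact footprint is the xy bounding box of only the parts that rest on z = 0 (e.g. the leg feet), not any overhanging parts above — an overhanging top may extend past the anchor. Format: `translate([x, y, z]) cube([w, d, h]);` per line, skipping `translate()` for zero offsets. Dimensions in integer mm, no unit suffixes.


translate([171, 157, 0]) cube([1132, 288, 161]);
translate([171, 445, 161]) cube([1132, 288, 161]);
translate([171, 733, 322]) cube([1132, 288, 161]);
translate([171, 1021, 483]) cube([1132, 288, 161]);


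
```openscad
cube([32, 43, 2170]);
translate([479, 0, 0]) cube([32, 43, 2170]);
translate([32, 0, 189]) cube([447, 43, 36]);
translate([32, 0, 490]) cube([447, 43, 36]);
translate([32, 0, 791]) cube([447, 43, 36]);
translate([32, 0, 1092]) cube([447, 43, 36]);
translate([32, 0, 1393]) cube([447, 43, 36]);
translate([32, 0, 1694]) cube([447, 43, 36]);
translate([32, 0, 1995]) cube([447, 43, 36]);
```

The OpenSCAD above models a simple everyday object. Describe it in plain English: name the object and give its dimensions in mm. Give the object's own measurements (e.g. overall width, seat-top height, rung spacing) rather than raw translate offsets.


A straight ladder. Two 32×43 mm vertical rails, 2170 mm tall, stand 511 mm apart (outside-to-outside) with their front faces coplanar on the −y side. 7 rungs, each 43 mm deep and 36 mm tall, span between the inner faces of the rails, front faces flush with the rails. The lowest rung's underside is at z = 189 mm and rungs are spaced 301 mm apart (underside to underside).


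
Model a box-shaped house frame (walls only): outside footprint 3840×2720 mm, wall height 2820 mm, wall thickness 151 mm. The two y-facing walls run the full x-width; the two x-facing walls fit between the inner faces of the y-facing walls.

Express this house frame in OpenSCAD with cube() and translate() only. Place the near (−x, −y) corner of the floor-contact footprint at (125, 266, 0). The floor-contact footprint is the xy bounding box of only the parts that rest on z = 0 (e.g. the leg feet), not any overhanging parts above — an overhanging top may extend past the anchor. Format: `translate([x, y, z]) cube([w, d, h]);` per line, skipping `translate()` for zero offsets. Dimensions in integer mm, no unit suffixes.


translate([125, 266, 0]) cube([3840, 151, 2820]);
translate([125, 2835, 0]) cube([3840, 151, 2820]);
translate([125, 417, 0]) cube([151, 2418, 2820]);
translate([3814, 417, 0]) cube([151, 2418, 2820]);


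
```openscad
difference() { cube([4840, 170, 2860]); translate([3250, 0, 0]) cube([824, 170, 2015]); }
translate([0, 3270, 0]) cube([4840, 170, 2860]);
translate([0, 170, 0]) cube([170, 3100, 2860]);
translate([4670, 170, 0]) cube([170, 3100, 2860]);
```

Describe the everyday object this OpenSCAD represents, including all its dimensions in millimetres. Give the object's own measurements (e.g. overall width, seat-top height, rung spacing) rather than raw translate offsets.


A single room: four walls, each 2860 mm tall and 170 mm thick, enclosing an outside footprint 4840×3440 mm (x × y), no floor or roof. The front and back walls (−y and +y sides) run the full x-width; the side walls fit between their inner faces. A door opening 824 mm wide and 2015 mm tall is cut through the front wall from the floor up, its −x edge 3250 mm from the wall's −x end.


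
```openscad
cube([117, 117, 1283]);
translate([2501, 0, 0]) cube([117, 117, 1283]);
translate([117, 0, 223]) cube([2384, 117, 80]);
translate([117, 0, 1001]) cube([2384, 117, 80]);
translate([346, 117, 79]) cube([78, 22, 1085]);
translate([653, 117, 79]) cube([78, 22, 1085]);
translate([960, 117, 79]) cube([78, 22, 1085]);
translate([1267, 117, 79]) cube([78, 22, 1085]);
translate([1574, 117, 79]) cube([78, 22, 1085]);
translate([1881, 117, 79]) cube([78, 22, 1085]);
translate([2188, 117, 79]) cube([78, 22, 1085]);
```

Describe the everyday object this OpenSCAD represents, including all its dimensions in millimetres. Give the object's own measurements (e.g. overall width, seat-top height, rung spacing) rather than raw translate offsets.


A fence section. Two 117×117 mm posts, 1283 mm tall, stand on the floor with a clear span of 2384 mm between their inner faces. Two horizontal rails of 117×80 mm section span the gap between the posts with their undersides at z = 223 mm and z = 1001 mm, flush with the posts' −y face. 7 pickets, each 78 mm wide, 22 mm thick and 1085 mm tall, are fixed to the +y face of the rails with their bottoms at z = 79 mm, spaced across the span with a 229 mm gap after the −x post and between neighbouring pickets, with 235 mm left before the +x post.


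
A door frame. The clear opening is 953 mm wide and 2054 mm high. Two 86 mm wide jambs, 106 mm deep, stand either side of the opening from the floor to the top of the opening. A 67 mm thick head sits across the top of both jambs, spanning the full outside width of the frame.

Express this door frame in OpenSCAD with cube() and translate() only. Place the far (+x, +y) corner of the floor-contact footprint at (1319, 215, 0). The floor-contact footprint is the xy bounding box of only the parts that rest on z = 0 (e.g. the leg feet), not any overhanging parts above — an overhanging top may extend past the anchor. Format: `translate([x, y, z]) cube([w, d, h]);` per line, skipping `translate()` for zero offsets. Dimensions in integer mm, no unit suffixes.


translate([194, 109, 0]) cube([86, 106, 2054]);
translate([1233, 109, 0]) cube([86, 106, 2054]);
translate([194, 109, 2054]) cube([1125, 106, 67]);


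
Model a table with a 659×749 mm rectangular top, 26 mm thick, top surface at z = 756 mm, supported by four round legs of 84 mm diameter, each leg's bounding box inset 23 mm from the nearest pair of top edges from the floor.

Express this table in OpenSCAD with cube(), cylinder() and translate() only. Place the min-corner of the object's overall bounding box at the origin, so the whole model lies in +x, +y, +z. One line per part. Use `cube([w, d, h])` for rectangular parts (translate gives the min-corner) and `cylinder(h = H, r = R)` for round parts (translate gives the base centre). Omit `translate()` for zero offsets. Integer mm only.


// leg_h = 756 - 26 = 730
translate([0, 0, 730]) cube([659, 749, 26]);
translate([65, 65, 0]) cylinder(h = 730, r = 42);
translate([594, 65, 0]) cylinder(h = 730, r = 42);
translate([65, 684, 0]) cylinder(h = 730, r = 42);
translate([594, 684, 0]) cylinder(h = 730, r = 42);


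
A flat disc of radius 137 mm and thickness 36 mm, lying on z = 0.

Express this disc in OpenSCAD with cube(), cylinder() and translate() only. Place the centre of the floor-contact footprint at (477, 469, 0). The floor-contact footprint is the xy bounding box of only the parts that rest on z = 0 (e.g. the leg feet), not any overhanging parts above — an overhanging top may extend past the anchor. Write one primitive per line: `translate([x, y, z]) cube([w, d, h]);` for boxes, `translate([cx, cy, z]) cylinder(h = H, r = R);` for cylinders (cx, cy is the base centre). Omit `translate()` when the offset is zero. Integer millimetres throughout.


translate([477, 469, 0]) cylinder(h = 36, r = 137);


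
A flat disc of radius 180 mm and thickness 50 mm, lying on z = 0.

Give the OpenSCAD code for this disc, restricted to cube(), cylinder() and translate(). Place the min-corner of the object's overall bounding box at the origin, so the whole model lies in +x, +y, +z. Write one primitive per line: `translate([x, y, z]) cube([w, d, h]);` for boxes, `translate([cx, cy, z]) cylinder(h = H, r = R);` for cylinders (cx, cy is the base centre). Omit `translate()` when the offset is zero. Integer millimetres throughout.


translate([180, 180, 0]) cylinder(h = 50, r = 180);


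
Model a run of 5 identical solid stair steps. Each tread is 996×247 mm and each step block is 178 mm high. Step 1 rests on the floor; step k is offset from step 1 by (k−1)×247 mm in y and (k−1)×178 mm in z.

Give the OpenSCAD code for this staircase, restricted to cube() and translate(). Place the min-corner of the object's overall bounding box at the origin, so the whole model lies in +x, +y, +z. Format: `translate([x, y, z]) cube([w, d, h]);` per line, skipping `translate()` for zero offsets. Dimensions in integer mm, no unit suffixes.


cube([996, 247, 178]);
translate([0, 247, 178]) cube([996, 247, 178]);
translate([0, 494, 356]) cube([996, 247, 178]);
translate([0, 741, 534]) cube([996, 247, 178]);
translate([0, 988, 712]) cube([996, 247, 178]);


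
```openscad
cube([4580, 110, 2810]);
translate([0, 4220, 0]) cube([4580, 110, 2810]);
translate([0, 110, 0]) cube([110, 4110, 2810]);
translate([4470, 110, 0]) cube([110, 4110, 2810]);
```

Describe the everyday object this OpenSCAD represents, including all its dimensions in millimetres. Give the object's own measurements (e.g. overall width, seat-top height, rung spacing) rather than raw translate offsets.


The wall frame of a small rectangular building: four walls, each 2810 mm tall and 110 mm thick, enclosing a footprint 4580 mm (x) by 4330 mm (y) outside-to-outside, with no floor or roof. The front and back walls (the −y and +y sides) span the full width; the two side walls fit between them.


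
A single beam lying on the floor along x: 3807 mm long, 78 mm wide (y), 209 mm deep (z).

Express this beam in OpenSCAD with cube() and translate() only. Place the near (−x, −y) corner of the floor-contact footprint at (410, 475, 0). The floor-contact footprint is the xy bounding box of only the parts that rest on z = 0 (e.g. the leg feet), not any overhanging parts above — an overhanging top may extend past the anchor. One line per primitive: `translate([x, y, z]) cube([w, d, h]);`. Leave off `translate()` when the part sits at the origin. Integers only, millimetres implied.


translate([410, 475, 0]) cube([3807, 78, 209]);


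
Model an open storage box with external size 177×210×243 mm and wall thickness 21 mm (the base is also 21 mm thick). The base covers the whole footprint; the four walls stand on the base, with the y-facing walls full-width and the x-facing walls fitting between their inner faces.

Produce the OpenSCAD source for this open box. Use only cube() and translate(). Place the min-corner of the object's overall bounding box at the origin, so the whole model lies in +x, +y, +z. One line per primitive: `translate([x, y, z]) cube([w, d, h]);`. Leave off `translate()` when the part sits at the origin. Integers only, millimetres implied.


cube([177, 210, 21]);
translate([0, 0, 21]) cube([177, 21, 222]);
translate([0, 189, 21]) cube([177, 21, 222]);
translate([0, 21, 21]) cube([21, 168, 222]);
translate([156, 21, 21]) cube([21, 168, 222]);


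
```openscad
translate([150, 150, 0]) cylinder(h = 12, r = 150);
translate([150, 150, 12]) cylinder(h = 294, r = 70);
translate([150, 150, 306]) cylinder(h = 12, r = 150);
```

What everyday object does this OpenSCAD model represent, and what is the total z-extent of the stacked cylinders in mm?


A spool. The overall height is 318 mm.

Three coaxial cylinders, large–small–large — a spool. Two 12 mm flanges and a 294 mm core give 12 + 294 + 12 = 318 mm.


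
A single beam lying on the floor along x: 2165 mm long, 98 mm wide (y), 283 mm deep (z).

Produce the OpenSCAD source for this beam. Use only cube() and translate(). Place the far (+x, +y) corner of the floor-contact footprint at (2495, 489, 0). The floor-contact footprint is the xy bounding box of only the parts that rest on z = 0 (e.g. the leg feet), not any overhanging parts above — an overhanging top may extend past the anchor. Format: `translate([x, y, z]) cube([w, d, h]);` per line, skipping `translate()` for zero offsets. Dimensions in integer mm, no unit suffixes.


translate([330, 391, 0]) cube([2165, 98, 283]);


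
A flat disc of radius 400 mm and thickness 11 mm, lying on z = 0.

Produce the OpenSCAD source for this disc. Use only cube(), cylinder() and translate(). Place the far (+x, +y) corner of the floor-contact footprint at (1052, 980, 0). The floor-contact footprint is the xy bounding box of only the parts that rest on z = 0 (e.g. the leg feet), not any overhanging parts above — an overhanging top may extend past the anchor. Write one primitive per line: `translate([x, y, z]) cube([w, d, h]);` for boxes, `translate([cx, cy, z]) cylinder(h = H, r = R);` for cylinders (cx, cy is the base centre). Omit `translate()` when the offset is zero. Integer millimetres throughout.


translate([652, 580, 0]) cylinder(h = 11, r = 400);


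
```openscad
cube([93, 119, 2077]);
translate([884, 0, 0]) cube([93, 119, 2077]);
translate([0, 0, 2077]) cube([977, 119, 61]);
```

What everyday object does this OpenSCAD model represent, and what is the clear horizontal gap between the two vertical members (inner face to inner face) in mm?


A door frame. The clear opening width is 791 mm.

Two 2077 mm tall posts with a header on top — a door frame. The left jamb is 93 mm wide at x = 0; the right jamb starts at x = 884. The clear opening is 884 − 93 = 791 mm.


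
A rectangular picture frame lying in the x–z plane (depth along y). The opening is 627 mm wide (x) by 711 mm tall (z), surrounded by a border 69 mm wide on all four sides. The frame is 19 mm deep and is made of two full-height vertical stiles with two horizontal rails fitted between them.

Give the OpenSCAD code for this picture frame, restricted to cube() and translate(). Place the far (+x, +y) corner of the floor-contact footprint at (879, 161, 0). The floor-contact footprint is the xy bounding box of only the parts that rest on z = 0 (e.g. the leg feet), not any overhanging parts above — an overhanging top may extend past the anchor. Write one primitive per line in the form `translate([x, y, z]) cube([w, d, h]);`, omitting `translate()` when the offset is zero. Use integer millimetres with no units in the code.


translate([114, 142, 0]) cube([69, 19, 849]);
translate([810, 142, 0]) cube([69, 19, 849]);
translate([183, 142, 0]) cube([627, 19, 69]);
translate([183, 142, 780]) cube([627, 19, 69]);


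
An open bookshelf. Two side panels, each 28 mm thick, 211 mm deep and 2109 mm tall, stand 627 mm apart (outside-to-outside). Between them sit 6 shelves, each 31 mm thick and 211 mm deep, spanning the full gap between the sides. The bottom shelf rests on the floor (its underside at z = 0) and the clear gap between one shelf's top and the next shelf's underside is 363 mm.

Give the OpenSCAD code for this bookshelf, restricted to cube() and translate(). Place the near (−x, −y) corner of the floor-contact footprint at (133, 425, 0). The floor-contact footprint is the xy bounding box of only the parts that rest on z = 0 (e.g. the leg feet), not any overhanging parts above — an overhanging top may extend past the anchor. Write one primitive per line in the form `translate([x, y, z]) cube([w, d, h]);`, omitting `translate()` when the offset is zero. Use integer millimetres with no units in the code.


translate([133, 425, 0]) cube([28, 211, 2109]);
translate([732, 425, 0]) cube([28, 211, 2109]);
translate([161, 425, 0]) cube([571, 211, 31]);
translate([161, 425, 394]) cube([571, 211, 31]);
translate([161, 425, 788]) cube([571, 211, 31]);
translate([161, 425, 1182]) cube([571, 211, 31]);
translate([161, 425, 1576]) cube([571, 211, 31]);
translate([161, 425, 1970]) cube([571, 211, 31]);


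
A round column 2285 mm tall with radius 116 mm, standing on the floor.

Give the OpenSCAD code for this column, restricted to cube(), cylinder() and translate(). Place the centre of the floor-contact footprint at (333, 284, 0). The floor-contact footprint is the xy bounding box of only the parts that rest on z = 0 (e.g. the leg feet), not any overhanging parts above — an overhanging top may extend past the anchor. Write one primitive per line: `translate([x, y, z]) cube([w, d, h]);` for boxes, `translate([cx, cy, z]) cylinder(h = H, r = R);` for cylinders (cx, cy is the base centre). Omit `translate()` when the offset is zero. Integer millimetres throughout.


translate([333, 284, 0]) cylinder(h = 2285, r = 116);


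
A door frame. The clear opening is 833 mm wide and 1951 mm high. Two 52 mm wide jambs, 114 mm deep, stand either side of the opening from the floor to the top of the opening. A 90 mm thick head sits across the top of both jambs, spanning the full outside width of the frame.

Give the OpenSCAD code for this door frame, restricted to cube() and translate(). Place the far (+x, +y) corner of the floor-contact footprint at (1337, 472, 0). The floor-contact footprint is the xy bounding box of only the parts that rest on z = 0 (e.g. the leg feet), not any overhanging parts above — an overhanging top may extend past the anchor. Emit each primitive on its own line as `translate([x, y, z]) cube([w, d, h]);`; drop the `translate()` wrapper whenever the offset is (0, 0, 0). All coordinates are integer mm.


translate([400, 358, 0]) cube([52, 114, 1951]);
translate([1285, 358, 0]) cube([52, 114, 1951]);
translate([400, 358, 1951]) cube([937, 114, 90]);


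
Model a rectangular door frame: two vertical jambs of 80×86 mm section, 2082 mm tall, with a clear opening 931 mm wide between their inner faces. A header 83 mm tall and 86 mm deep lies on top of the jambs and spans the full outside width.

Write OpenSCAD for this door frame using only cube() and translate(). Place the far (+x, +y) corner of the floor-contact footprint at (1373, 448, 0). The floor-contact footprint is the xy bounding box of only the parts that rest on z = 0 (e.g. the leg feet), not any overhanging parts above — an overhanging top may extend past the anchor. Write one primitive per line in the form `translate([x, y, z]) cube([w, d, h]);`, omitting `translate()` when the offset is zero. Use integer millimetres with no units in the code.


translate([282, 362, 0]) cube([80, 86, 2082]);
translate([1293, 362, 0]) cube([80, 86, 2082]);
translate([282, 362, 2082]) cube([1091, 86, 83]);


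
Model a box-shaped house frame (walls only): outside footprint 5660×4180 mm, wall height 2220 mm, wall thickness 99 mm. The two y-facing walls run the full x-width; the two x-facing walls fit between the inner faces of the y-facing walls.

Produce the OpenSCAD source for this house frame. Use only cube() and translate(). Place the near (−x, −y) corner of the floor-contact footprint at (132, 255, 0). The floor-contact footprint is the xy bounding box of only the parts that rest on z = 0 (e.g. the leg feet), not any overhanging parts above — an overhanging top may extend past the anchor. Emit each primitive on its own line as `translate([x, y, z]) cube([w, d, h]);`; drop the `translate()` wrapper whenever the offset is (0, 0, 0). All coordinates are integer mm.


translate([132, 255, 0]) cube([5660, 99, 2220]);
translate([132, 4336, 0]) cube([5660, 99, 2220]);
translate([132, 354, 0]) cube([99, 3982, 2220]);
translate([5693, 354, 0]) cube([99, 3982, 2220]);
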